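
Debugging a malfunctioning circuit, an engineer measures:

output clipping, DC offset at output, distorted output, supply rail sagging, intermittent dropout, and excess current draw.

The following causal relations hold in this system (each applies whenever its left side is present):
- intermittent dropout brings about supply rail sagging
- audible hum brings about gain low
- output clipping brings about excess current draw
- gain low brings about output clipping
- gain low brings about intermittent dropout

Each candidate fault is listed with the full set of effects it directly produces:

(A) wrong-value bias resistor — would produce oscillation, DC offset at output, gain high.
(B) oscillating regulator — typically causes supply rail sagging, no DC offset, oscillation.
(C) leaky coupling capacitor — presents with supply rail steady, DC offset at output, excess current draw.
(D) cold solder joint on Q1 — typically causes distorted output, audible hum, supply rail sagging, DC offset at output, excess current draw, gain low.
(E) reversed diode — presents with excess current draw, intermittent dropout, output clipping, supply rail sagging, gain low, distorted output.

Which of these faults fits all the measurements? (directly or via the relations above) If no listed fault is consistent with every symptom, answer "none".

Per-candidate check:
(A) wrong-value bias resistor — does not account for output clipping, distorted output, supply rail sagging, intermittent dropout, excess current draw
(B) oscillating regulator — output clipping miss; DC offset at output miss; distorted output miss; supply rail sagging match; intermittent dropout miss; excess current draw miss
(C) leaky coupling capacitor — output clipping miss; DC offset at output match; distorted output miss; supply rail sagging miss; intermittent dropout miss; excess current draw match
(D) cold solder joint on Q1 — output clipping match (through gain low → output clipping); DC offset at output match; distorted output match; supply rail sagging match; intermittent dropout match (through gain low → intermittent dropout); excess current draw match
(E) reversed diode — output clipping match; DC offset at output miss; distorted output match; supply rail sagging match; intermittent dropout match; excess current draw match
(D) alone accounts for all the evidence.

D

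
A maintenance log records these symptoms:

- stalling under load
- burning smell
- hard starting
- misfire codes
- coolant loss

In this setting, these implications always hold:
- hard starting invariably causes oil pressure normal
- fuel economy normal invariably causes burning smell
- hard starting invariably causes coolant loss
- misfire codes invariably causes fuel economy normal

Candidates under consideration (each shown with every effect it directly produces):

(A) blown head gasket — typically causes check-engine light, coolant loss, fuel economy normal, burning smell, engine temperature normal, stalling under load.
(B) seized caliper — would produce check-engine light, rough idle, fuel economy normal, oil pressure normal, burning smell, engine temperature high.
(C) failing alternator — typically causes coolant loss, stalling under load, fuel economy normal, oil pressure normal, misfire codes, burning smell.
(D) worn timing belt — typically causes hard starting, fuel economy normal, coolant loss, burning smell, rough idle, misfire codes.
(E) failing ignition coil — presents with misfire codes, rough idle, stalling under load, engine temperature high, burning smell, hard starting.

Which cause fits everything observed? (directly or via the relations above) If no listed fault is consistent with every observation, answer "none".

E

Testing each hypothesis:
(A) blown head gasket — does not account for hard starting, misfire codes
(B) seized caliper — does not account for stalling under load, hard starting, misfire codes, coolant loss
(C) failing alternator — does not account for hard starting
(D) worn timing belt — stalling under load miss; burning smell match; hard starting match; misfire codes match; coolant loss match
(E) failing ignition coil — accounts for every observation (coolant loss through hard starting → coolant loss)
(E) is the only candidate with no mismatches.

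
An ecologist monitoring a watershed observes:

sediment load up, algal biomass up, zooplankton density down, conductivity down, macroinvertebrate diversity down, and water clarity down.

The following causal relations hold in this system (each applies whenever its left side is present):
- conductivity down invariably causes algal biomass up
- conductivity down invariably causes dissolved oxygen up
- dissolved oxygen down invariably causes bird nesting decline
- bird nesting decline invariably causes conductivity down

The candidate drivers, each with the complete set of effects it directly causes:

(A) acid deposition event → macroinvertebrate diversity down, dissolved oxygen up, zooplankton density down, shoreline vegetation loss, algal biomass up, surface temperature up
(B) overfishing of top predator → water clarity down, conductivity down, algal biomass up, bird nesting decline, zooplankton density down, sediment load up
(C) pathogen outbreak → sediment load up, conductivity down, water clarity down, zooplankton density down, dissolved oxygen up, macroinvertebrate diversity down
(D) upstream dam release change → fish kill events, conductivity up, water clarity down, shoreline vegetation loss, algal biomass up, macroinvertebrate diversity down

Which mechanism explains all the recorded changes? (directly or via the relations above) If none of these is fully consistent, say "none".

C

Per-candidate check:
(A) acid deposition event — does not account for sediment load up, conductivity down, water clarity down
(B) overfishing of top predator — sediment load up ✓; algal biomass up ✓; zooplankton density down ✓; conductivity down ✓; macroinvertebrate diversity down ✗; water clarity down ✓
(C) pathogen outbreak — sediment load up ✓; algal biomass up ✓ (by conductivity down → algal biomass up); zooplankton density down ✓; conductivity down ✓; macroinvertebrate diversity down ✓; water clarity down ✓
(D) upstream dam release change — fails on sediment load up, zooplankton density down, conductivity down (predicts conductivity up, not conductivity down)
(C) alone accounts for all the evidence.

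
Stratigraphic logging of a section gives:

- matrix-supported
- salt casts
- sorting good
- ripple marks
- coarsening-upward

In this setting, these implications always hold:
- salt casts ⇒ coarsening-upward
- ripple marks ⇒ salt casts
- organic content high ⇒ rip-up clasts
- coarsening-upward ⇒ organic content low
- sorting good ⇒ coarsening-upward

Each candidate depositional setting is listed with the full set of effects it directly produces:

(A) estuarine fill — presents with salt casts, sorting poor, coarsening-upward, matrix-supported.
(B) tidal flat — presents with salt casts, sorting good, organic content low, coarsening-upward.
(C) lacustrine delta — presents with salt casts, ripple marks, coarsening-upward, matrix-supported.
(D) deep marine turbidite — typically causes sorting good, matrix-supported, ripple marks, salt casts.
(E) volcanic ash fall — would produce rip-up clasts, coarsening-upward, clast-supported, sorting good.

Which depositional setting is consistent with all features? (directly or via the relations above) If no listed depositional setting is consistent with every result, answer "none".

D

For each candidate, compare predicted effects to what was observed:
(A) estuarine fill — fails on sorting good, ripple marks (predicts sorting poor, not sorting good)
(B) tidal flat — matrix-supported NO; salt casts yes; sorting good yes; ripple marks NO; coarsening-upward yes
(C) lacustrine delta — matrix-supported yes; salt casts yes; sorting good NO; ripple marks yes; coarsening-upward yes
(D) deep marine turbidite — matrix-supported yes; salt casts yes; sorting good yes; ripple marks yes; coarsening-upward yes (by sorting good → coarsening-upward)
(E) volcanic ash fall — matrix-supported NO; salt casts NO; sorting good yes; ripple marks NO; coarsening-upward yes
Only (D) is consistent with every observation.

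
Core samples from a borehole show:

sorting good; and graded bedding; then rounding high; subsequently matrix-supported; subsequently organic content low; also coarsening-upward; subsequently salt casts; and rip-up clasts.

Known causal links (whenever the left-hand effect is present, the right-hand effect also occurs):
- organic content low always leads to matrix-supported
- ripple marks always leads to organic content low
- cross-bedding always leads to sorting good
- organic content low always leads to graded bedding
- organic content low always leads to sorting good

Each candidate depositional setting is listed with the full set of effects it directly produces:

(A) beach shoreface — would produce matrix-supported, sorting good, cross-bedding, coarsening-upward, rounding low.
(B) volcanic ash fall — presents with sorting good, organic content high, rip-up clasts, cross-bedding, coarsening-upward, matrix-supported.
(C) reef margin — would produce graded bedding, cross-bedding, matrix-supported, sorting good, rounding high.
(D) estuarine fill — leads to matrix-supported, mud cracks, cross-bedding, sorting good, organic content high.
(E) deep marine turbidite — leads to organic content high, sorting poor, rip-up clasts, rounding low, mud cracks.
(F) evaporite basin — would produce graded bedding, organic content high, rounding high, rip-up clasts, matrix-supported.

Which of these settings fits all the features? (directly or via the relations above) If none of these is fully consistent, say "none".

For each candidate, compare predicted effects to what was observed:
(A) beach shoreface — fails on graded bedding, rounding high, organic content low, salt casts, rip-up clasts (predicts rounding low, not rounding high)
(B) volcanic ash fall — fails on graded bedding, rounding high, organic content low, salt casts (predicts organic content high, not organic content low)
(C) reef margin — sorting good match; graded bedding match; rounding high match; matrix-supported match; organic content low miss; coarsening-upward miss; salt casts miss; rip-up clasts miss
(D) estuarine fill — fails on graded bedding, rounding high, organic content low, coarsening-upward, salt casts, rip-up clasts (predicts organic content high, not organic content low)
(E) deep marine turbidite — fails on sorting good, graded bedding, rounding high, matrix-supported, organic content low, coarsening-upward, salt casts (predicts sorting poor, not sorting good; predicts rounding low, not rounding high; predicts organic content high, not organic content low)
(F) evaporite basin — sorting good miss; graded bedding match; rounding high match; matrix-supported match; organic content low miss; coarsening-upward miss; salt casts miss; rip-up clasts match
Every candidate fails on at least one observation.

none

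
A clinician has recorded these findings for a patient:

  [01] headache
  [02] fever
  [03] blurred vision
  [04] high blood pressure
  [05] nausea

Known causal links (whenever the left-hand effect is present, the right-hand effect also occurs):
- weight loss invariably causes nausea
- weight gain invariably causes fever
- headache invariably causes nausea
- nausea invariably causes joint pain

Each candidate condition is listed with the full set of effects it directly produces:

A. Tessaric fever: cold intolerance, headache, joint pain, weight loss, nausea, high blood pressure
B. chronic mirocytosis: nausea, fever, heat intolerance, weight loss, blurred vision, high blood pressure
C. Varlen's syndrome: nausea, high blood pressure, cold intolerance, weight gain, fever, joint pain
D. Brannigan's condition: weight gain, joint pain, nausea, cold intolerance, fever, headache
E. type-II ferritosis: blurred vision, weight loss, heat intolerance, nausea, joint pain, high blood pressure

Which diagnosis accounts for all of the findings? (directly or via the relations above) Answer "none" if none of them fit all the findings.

Per-candidate check:
(A) Tessaric fever — headache yes; fever NO; blurred vision NO; high blood pressure yes; nausea yes
(B) chronic mirocytosis — headache NO; fever yes; blurred vision yes; high blood pressure yes; nausea yes
(C) Varlen's syndrome — does not account for headache, blurred vision
(D) Brannigan's condition — does not account for blurred vision, high blood pressure
(E) type-II ferritosis — headache NO; fever NO; blurred vision yes; high blood pressure yes; nausea yes
Every candidate fails on at least one observation.

none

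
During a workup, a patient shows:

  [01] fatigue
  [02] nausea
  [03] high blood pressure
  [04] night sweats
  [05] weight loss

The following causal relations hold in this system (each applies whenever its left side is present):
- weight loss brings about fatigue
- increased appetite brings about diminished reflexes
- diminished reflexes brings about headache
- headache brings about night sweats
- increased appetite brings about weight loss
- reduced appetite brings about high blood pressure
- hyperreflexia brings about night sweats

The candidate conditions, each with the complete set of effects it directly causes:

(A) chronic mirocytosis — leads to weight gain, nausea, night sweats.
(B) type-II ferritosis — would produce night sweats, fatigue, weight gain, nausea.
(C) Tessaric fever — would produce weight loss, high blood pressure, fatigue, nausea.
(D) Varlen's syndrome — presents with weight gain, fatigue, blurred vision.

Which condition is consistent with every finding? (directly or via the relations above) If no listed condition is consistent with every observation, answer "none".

Checking each candidate against the observations:
(A) chronic mirocytosis — fatigue miss; nausea match; high blood pressure miss; night sweats match; weight loss miss
(B) type-II ferritosis — fatigue match; nausea match; high blood pressure miss; night sweats match; weight loss miss
(C) Tessaric fever — fatigue match; nausea match; high blood pressure match; night sweats miss; weight loss match
(D) Varlen's syndrome — fatigue match; nausea miss; high blood pressure miss; night sweats miss; weight loss miss
None of the listed candidates fits everything.

none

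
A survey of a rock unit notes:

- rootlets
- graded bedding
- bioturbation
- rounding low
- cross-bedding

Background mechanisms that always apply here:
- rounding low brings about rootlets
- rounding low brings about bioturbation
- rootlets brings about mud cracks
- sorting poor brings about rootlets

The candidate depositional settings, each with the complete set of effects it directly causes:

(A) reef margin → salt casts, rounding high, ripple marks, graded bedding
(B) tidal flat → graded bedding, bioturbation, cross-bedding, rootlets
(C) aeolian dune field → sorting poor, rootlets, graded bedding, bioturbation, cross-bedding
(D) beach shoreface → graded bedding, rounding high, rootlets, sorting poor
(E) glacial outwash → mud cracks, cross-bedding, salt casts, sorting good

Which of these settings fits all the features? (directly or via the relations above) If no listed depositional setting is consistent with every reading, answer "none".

For each candidate, compare predicted effects to what was observed:
(A) reef margin — fails on rootlets, bioturbation, rounding low, cross-bedding (predicts rounding high, not rounding low)
(B) tidal flat — rootlets ✓; graded bedding ✓; bioturbation ✓; rounding low ✗; cross-bedding ✓
(C) aeolian dune field — does not account for rounding low
(D) beach shoreface — rootlets ✓; graded bedding ✓; bioturbation ✗; rounding low ✗; cross-bedding ✗
(E) glacial outwash — does not account for rootlets, graded bedding, bioturbation, rounding low
None of the listed candidates fits everything.

none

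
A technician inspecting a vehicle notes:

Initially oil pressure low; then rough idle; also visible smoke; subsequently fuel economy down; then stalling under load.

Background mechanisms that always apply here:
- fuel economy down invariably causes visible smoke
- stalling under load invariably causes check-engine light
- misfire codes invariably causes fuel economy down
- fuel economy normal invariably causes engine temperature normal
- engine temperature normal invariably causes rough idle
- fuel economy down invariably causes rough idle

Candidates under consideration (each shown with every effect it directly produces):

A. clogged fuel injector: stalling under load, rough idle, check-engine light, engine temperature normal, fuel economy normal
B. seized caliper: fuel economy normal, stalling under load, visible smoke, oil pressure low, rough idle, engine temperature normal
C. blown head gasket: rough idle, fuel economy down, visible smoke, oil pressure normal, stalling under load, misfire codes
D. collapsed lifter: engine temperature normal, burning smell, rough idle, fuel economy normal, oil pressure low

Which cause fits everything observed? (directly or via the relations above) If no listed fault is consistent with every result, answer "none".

none

Per-candidate check:
(A) clogged fuel injector — fails on oil pressure low, visible smoke, fuel economy down (predicts fuel economy normal, not fuel economy down)
(B) seized caliper — fails on fuel economy down (predicts fuel economy normal, not fuel economy down)
(C) blown head gasket — oil pressure low -; rough idle +; visible smoke +; fuel economy down +; stalling under load +
(D) collapsed lifter — fails on visible smoke, fuel economy down, stalling under load (predicts fuel economy normal, not fuel economy down)
Every candidate fails on at least one observation.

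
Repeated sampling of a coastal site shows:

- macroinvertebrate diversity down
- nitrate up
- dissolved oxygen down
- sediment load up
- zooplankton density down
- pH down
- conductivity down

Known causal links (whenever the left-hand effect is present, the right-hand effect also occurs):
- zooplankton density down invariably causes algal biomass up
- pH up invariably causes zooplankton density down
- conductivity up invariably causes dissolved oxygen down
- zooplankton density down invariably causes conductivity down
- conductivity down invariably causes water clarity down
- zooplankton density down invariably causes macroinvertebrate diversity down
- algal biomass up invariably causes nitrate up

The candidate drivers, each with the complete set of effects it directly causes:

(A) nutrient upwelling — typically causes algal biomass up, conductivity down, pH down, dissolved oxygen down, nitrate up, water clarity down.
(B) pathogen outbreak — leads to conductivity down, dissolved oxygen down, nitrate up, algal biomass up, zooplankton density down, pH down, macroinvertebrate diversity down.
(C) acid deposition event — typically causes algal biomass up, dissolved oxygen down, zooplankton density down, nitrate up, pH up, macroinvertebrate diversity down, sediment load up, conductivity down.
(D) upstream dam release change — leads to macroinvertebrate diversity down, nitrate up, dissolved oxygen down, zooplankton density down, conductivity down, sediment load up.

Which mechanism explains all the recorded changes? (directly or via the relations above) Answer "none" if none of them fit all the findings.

For each candidate, compare predicted effects to what was observed:
(A) nutrient upwelling — macroinvertebrate diversity down NO; nitrate up yes; dissolved oxygen down yes; sediment load up NO; zooplankton density down NO; pH down yes; conductivity down yes
(B) pathogen outbreak — does not account for sediment load up
(C) acid deposition event — fails on pH down (predicts pH up, not pH down)
(D) upstream dam release change — does not account for pH down
No candidate is consistent with all observations.

none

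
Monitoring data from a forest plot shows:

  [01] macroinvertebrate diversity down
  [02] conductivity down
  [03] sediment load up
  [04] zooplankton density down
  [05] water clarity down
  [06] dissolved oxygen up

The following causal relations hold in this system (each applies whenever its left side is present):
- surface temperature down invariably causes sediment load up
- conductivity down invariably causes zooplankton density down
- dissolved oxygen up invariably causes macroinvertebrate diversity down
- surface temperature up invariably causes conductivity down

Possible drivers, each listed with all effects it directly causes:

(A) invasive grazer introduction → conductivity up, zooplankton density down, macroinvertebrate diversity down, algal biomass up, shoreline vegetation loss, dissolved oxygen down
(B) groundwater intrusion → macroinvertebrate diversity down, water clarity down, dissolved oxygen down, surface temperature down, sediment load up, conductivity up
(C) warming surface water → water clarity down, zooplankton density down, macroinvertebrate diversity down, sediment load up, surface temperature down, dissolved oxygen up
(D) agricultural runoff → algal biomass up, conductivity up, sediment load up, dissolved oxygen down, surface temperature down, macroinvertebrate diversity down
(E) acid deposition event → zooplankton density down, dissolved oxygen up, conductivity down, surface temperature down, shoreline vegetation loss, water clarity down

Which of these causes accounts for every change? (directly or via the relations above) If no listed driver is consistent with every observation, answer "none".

Checking each candidate against the observations:
(A) invasive grazer introduction — fails on conductivity down, sediment load up, water clarity down, dissolved oxygen up (predicts conductivity up, not conductivity down; predicts dissolved oxygen down, not dissolved oxygen up)
(B) groundwater intrusion — fails on conductivity down, zooplankton density down, dissolved oxygen up (predicts conductivity up, not conductivity down; predicts dissolved oxygen down, not dissolved oxygen up)
(C) warming surface water — does not account for conductivity down
(D) agricultural runoff — fails on conductivity down, zooplankton density down, water clarity down, dissolved oxygen up (predicts conductivity up, not conductivity down; predicts dissolved oxygen down, not dissolved oxygen up)
(E) acid deposition event — macroinvertebrate diversity down yes (via dissolved oxygen up → macroinvertebrate diversity down); conductivity down yes; sediment load up yes (via surface temperature down → sediment load up); zooplankton density down yes; water clarity down yes; dissolved oxygen up yes
(E) is the only candidate with no mismatches.

E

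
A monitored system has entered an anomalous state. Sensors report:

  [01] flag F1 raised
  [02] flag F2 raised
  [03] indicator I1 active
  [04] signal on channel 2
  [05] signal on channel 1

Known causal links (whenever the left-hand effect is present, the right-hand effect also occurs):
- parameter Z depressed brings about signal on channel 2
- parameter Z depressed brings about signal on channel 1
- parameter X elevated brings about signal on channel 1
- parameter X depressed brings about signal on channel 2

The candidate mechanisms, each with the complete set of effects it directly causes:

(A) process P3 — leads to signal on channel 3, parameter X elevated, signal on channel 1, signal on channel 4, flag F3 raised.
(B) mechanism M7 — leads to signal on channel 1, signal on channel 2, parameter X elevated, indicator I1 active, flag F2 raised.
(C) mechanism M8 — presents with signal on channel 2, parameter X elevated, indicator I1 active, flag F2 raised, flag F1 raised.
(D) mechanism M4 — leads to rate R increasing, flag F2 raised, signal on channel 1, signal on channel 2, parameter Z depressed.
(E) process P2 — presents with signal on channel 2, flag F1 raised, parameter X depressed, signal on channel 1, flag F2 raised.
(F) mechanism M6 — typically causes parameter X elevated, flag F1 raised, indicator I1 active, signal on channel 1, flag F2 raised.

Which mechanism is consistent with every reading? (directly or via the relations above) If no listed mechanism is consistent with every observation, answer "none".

C

Per-candidate check:
(A) process P3 — flag F1 raised ✗; flag F2 raised ✗; indicator I1 active ✗; signal on channel 2 ✗; signal on channel 1 ✓
(B) mechanism M7 — does not account for flag F1 raised
(C) mechanism M8 — flag F1 raised ✓; flag F2 raised ✓; indicator I1 active ✓; signal on channel 2 ✓; signal on channel 1 ✓ (through parameter X elevated → signal on channel 1)
(D) mechanism M4 — flag F1 raised ✗; flag F2 raised ✓; indicator I1 active ✗; signal on channel 2 ✓; signal on channel 1 ✓
(E) process P2 — flag F1 raised ✓; flag F2 raised ✓; indicator I1 active ✗; signal on channel 2 ✓; signal on channel 1 ✓
(F) mechanism M6 — does not account for signal on channel 2
(C) is the only candidate with no mismatches.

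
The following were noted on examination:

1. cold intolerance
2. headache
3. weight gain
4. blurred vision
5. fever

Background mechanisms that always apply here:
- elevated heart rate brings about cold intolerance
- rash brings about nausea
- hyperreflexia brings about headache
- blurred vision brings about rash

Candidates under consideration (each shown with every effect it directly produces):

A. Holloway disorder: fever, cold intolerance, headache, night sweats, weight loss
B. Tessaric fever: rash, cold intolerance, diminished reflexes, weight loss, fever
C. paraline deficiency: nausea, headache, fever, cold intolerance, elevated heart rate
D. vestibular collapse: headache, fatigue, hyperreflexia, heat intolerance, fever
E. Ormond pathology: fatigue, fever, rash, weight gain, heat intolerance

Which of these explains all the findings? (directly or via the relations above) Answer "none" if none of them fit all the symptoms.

none

Testing each hypothesis:
(A) Holloway disorder — fails on weight gain, blurred vision (predicts weight loss, not weight gain)
(B) Tessaric fever — fails on headache, weight gain, blurred vision (predicts weight loss, not weight gain)
(C) paraline deficiency — does not account for weight gain, blurred vision
(D) vestibular collapse — fails on cold intolerance, weight gain, blurred vision (predicts heat intolerance, not cold intolerance)
(E) Ormond pathology — fails on cold intolerance, headache, blurred vision (predicts heat intolerance, not cold intolerance)
Every candidate fails on at least one observation.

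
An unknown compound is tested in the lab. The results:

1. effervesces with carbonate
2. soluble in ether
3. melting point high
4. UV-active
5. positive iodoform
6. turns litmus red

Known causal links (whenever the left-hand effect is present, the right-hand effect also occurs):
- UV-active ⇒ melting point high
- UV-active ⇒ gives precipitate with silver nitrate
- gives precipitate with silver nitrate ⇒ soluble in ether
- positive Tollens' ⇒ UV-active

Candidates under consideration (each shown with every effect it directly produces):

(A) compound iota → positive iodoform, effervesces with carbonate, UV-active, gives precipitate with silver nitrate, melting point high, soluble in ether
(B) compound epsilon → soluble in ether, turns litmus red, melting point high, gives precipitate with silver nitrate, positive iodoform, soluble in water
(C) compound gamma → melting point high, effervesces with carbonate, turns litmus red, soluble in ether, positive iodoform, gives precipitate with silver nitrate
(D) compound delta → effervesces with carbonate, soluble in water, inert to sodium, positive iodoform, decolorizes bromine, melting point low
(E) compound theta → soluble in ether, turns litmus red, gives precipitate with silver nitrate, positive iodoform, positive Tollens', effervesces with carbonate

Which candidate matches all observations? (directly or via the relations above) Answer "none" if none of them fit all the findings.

E

Testing each hypothesis:
(A) compound iota — does not account for turns litmus red
(B) compound epsilon — does not account for effervesces with carbonate, UV-active
(C) compound gamma — effervesces with carbonate ✓; soluble in ether ✓; melting point high ✓; UV-active ✗; positive iodoform ✓; turns litmus red ✓
(D) compound delta — fails on soluble in ether, melting point high, UV-active, turns litmus red (predicts melting point low, not melting point high)
(E) compound theta — effervesces with carbonate ✓; soluble in ether ✓; melting point high ✓ (by positive Tollens' → UV-active → melting point high); UV-active ✓ (by positive Tollens' → UV-active); positive iodoform ✓; turns litmus red ✓
(E) is the only candidate with no mismatches.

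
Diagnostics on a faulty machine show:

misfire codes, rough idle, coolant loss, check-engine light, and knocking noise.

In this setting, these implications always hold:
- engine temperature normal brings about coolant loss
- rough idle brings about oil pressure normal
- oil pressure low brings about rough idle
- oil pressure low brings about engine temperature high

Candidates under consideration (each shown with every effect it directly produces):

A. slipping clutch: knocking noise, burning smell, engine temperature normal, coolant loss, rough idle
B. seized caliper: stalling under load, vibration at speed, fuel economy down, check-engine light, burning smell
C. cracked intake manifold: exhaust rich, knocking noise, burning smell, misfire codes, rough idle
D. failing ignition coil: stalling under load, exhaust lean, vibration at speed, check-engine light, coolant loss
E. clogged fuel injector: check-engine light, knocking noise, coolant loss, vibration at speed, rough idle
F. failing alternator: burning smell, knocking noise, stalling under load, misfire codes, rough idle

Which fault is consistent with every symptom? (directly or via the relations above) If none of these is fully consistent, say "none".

Per-candidate check:
(A) slipping clutch — misfire codes NO; rough idle yes; coolant loss yes; check-engine light NO; knocking noise yes
(B) seized caliper — misfire codes NO; rough idle NO; coolant loss NO; check-engine light yes; knocking noise NO
(C) cracked intake manifold — misfire codes yes; rough idle yes; coolant loss NO; check-engine light NO; knocking noise yes
(D) failing ignition coil — does not account for misfire codes, rough idle, knocking noise
(E) clogged fuel injector — misfire codes NO; rough idle yes; coolant loss yes; check-engine light yes; knocking noise yes
(F) failing alternator — does not account for coolant loss, check-engine light
None of the listed candidates fits everything.

none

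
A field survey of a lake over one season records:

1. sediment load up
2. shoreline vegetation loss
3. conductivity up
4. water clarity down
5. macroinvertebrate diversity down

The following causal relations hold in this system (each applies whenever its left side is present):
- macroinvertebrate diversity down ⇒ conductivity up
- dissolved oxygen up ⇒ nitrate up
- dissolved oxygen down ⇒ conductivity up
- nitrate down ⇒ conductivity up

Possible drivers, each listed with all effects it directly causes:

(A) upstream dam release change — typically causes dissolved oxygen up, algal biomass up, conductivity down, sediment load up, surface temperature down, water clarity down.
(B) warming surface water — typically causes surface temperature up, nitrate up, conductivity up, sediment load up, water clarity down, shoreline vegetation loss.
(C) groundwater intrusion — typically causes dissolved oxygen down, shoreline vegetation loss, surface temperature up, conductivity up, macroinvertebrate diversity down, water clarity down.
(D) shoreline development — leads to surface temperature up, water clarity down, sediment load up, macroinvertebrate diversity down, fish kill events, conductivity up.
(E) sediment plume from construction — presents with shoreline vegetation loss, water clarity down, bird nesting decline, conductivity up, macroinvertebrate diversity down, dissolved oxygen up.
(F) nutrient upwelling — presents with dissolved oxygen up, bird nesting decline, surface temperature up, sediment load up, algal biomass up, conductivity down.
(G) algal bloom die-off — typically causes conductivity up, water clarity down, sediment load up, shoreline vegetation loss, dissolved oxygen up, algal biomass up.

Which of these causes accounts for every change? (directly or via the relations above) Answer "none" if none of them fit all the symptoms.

Per-candidate check:
(A) upstream dam release change — sediment load up ✓; shoreline vegetation loss ✗; conductivity up ✗; water clarity down ✓; macroinvertebrate diversity down ✗
(B) warming surface water — sediment load up ✓; shoreline vegetation loss ✓; conductivity up ✓; water clarity down ✓; macroinvertebrate diversity down ✗
(C) groundwater intrusion — sediment load up ✗; shoreline vegetation loss ✓; conductivity up ✓; water clarity down ✓; macroinvertebrate diversity down ✓
(D) shoreline development — does not account for shoreline vegetation loss
(E) sediment plume from construction — does not account for sediment load up
(F) nutrient upwelling — sediment load up ✓; shoreline vegetation loss ✗; conductivity up ✗; water clarity down ✗; macroinvertebrate diversity down ✗
(G) algal bloom die-off — sediment load up ✓; shoreline vegetation loss ✓; conductivity up ✓; water clarity down ✓; macroinvertebrate diversity down ✗
Every candidate fails on at least one observation.

none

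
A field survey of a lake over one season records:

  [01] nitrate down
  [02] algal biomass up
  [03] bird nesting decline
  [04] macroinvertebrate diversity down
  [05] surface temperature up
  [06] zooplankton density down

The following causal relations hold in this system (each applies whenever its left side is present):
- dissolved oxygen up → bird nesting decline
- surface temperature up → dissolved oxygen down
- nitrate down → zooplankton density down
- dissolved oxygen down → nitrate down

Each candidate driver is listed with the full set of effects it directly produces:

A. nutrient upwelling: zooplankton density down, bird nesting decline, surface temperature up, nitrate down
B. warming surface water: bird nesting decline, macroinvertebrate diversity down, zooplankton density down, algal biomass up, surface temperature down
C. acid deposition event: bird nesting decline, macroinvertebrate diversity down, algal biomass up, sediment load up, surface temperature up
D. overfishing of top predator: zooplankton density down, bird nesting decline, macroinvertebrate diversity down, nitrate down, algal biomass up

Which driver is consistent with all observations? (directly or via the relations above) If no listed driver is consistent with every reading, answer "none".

C

For each candidate, compare predicted effects to what was observed:
(A) nutrient upwelling — does not account for algal biomass up, macroinvertebrate diversity down
(B) warming surface water — fails on nitrate down, surface temperature up (predicts surface temperature down, not surface temperature up)
(C) acid deposition event — nitrate down yes (by surface temperature up → dissolved oxygen down → nitrate down); algal biomass up yes; bird nesting decline yes; macroinvertebrate diversity down yes; surface temperature up yes; zooplankton density down yes (by surface temperature up → dissolved oxygen down → nitrate down → zooplankton density down)
(D) overfishing of top predator — nitrate down yes; algal biomass up yes; bird nesting decline yes; macroinvertebrate diversity down yes; surface temperature up NO; zooplankton density down yes
(C) alone accounts for all the evidence.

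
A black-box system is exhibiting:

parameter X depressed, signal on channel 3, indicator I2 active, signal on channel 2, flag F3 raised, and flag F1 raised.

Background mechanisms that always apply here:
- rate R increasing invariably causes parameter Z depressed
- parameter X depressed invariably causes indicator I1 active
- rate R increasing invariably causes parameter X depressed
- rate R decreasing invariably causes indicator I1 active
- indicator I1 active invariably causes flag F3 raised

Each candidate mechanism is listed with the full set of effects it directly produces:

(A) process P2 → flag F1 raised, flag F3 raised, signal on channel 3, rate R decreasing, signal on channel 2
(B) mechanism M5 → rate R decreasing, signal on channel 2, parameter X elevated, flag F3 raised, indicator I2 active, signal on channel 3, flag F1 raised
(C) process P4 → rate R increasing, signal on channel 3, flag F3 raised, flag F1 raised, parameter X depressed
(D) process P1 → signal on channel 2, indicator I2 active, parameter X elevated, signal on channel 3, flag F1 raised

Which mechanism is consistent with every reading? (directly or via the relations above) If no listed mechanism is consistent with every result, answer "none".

For each candidate, compare predicted effects to what was observed:
(A) process P2 — parameter X depressed miss; signal on channel 3 match; indicator I2 active miss; signal on channel 2 match; flag F3 raised match; flag F1 raised match
(B) mechanism M5 — parameter X depressed miss; signal on channel 3 match; indicator I2 active match; signal on channel 2 match; flag F3 raised match; flag F1 raised match
(C) process P4 — parameter X depressed match; signal on channel 3 match; indicator I2 active miss; signal on channel 2 miss; flag F3 raised match; flag F1 raised match
(D) process P1 — fails on parameter X depressed, flag F3 raised (predicts parameter X elevated, not parameter X depressed)
Every candidate fails on at least one observation.

none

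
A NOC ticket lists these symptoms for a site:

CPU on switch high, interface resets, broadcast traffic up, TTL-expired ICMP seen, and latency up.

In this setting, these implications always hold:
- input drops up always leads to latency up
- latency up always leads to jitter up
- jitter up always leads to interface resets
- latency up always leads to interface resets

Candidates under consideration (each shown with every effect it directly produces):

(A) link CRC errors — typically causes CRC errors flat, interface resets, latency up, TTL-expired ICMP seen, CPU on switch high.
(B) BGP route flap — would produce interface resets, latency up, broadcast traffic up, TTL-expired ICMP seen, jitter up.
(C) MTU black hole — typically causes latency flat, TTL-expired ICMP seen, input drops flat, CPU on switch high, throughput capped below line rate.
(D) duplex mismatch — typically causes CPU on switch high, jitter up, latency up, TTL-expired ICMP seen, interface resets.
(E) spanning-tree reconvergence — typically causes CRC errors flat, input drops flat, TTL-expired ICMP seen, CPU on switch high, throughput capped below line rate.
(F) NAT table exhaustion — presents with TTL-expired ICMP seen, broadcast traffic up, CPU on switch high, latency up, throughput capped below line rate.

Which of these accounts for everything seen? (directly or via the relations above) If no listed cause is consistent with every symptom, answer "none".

F

Per-candidate check:
(A) link CRC errors — does not account for broadcast traffic up
(B) BGP route flap — does not account for CPU on switch high
(C) MTU black hole — CPU on switch high yes; interface resets NO; broadcast traffic up NO; TTL-expired ICMP seen yes; latency up NO
(D) duplex mismatch — does not account for broadcast traffic up
(E) spanning-tree reconvergence — CPU on switch high yes; interface resets NO; broadcast traffic up NO; TTL-expired ICMP seen yes; latency up NO
(F) NAT table exhaustion — CPU on switch high yes; interface resets yes (via latency up → interface resets); broadcast traffic up yes; TTL-expired ICMP seen yes; latency up yes
(F) is the only candidate with no mismatches.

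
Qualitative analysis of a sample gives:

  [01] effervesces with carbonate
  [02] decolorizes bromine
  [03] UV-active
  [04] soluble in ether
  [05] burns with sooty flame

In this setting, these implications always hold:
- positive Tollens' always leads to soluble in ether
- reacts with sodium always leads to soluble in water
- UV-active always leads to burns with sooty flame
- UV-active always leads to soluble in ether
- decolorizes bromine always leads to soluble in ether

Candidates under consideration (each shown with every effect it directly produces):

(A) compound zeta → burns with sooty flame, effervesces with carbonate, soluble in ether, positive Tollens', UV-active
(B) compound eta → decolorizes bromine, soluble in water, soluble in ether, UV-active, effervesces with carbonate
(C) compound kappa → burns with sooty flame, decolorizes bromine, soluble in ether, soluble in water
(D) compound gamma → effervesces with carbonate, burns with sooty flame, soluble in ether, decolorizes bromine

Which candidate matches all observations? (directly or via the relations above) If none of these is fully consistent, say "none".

Per-candidate check:
(A) compound zeta — effervesces with carbonate match; decolorizes bromine miss; UV-active match; soluble in ether match; burns with sooty flame match
(B) compound eta — accounts for every observation (burns with sooty flame via UV-active → burns with sooty flame)
(C) compound kappa — effervesces with carbonate miss; decolorizes bromine match; UV-active miss; soluble in ether match; burns with sooty flame match
(D) compound gamma — effervesces with carbonate match; decolorizes bromine match; UV-active miss; soluble in ether match; burns with sooty flame match
Only (B) is consistent with every observation.

B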